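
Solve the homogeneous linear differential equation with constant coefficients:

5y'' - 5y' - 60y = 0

Characteristic equation: 5r² - 5r - 60 = 0
Divide by 5: r² - r - 12 = 0
Roots: r = 4, -3 (distinct real)
General solution: y = C₁e^(4x) + C₂e^(-3x)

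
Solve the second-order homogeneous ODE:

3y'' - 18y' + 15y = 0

Characteristic equation: 3r² - 18r + 15 = 0
Divide by 3: r² - 6r + 5 = 0
Roots: r = 5, 1 (distinct real)
General solution: y = C₁e^(5x) + C₂e^x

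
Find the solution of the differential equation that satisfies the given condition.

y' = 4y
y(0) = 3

General solution: y = Ce^(4x)
Applying IC y(0) = 3:
Particular solution: y = 3e^(4x)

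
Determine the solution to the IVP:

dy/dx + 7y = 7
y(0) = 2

General solution: y = 1 + Ce^(-7x)
Applying y(0) = 2: C = 2 - 1 = 1
Particular solution: y = 1 + e^(-7x)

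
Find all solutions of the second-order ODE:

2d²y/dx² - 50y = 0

Characteristic equation: 2r² - 50 = 0
Divide by 2: r² - 25 = 0
Roots: r = 5, -5 (distinct real)
General solution: y = C₁e^(5x) + C₂e^(-5x)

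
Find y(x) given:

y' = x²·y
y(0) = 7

General solution: y = Ce^(x³/3)
Applying IC y(0) = 7:
Particular solution: y = 7e^(x³/3)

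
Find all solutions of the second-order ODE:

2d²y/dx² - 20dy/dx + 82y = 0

Characteristic equation: 2r² - 20r + 82 = 0
Divide by 2: r² - 10r + 41 = 0
Roots: r = 5 ± 4i (complex conjugates)
General solution: y = e^(5x)(C₁cos(4x) + C₂sin(4x))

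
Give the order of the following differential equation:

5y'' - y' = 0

The order is 2 (highest derivative is of order 2).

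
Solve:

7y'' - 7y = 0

Characteristic equation: 7r² - 7 = 0
Divide by 7: r² - 1 = 0
Roots: r = 1, -1 (distinct real)
General solution: y = C₁e^x + C₂e^(-x)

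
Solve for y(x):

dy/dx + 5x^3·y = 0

Using integrating factor method:

General solution: y = Ce^(-5x^4/4)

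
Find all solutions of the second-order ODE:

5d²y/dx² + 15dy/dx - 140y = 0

Characteristic equation: 5r² + 15r - 140 = 0
Divide by 5: r² + 3r - 28 = 0
Roots: r = 4, -7 (distinct real)
General solution: y = C₁e^(4x) + C₂e^(-7x)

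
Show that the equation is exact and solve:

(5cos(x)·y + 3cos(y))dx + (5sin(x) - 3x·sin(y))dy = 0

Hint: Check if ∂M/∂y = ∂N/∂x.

Verify exactness: ∂M/∂y = ∂N/∂x ✓
Find F(x,y) such that ∂F/∂x = M, ∂F/∂y = N
Solution: 5sin(x)·y + 3x·cos(y) = C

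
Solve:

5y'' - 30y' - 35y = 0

Characteristic equation: 5r² - 30r - 35 = 0
Divide by 5: r² - 6r - 7 = 0
Roots: r = 7, -1 (distinct real)
General solution: y = C₁e^(7x) + C₂e^(-x)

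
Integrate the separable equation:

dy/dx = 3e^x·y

Separating variables and integrating:
ln|y| = 3e^x + C

General solution: y = Ce^(3e^x)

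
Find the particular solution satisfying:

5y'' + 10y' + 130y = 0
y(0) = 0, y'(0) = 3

General solution: y = e^(-x)(C₁cos(5x) + C₂sin(5x))
Complex roots r = -1 ± 5i
Applying ICs: C₁ = 0, C₂ = 3/5
Particular solution: y = e^(-x)((3/5)sin(5x))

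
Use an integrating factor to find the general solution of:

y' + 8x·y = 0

Using integrating factor method:

General solution: y = Ce^(-4x^2)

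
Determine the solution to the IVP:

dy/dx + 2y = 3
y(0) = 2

General solution: y = 3/2 + Ce^(-2x)
Applying y(0) = 2: C = 2 - 3/2 = 1/2
Particular solution: y = 3/2 + (1/2)e^(-2x)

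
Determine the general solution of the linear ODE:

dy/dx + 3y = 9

Using integrating factor method:

General solution: y = 3 + Ce^(-3x)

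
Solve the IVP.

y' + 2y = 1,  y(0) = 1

General solution: y = 1/2 + Ce^(-2x)
Applying y(0) = 1: C = 1 - 1/2 = 1/2
Particular solution: y = 1/2 + (1/2)e^(-2x)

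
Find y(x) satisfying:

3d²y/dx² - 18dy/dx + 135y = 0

Characteristic equation: 3r² - 18r + 135 = 0
Divide by 3: r² - 6r + 45 = 0
Roots: r = 3 ± 6i (complex conjugates)
General solution: y = e^(3x)(C₁cos(6x) + C₂sin(6x))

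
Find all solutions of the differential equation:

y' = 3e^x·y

Separating variables and integrating:
ln|y| = 3e^x + C

General solution: y = Ce^(3e^x)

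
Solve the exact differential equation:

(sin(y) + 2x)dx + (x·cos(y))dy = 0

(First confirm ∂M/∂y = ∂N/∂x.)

Verify exactness: ∂M/∂y = ∂N/∂x ✓
Find F(x,y) such that ∂F/∂x = M, ∂F/∂y = N
Solution: x·sin(y) + x² = C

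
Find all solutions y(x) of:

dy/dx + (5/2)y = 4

Using integrating factor method:

General solution: y = 8/5 + Ce^(-5x/2)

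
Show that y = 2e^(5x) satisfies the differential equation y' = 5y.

Verification:
y = 2e^(5x)
y' = 10e^(5x)
5y = 10e^(5x)
y' = 5y ✓

Yes, it is a solution.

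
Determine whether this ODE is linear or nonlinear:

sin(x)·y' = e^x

Linear (y and its derivatives appear to the first power only, no products of y terms)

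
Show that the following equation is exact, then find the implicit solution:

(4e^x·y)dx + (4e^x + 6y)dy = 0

Verify exactness: ∂M/∂y = ∂N/∂x ✓
Find F(x,y) such that ∂F/∂x = M, ∂F/∂y = N
Solution: 4e^x·y + 3y² = C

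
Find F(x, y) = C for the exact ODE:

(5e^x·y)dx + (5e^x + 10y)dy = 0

Verify exactness: ∂M/∂y = ∂N/∂x ✓
Find F(x,y) such that ∂F/∂x = M, ∂F/∂y = N
Solution: 5e^x·y + 5y² = C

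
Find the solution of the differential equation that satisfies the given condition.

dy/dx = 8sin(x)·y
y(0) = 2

General solution: y = Ce^(-8cos(x))
Applying IC y(0) = 2:
Particular solution: y = 2e^(8(1-cos(x)))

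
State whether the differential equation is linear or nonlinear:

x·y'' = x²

Linear (y and its derivatives appear to the first power only, no products of y terms)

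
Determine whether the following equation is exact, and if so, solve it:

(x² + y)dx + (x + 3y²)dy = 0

Verify exactness: ∂M/∂y = ∂N/∂x ✓
Find F(x,y) such that ∂F/∂x = M, ∂F/∂y = N
Solution: x³/3 + xy + y³ = C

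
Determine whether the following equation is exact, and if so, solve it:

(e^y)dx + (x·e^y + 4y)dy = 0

Verify exactness: ∂M/∂y = ∂N/∂x ✓
Find F(x,y) such that ∂F/∂x = M, ∂F/∂y = N
Solution: x·e^y + 2y² = C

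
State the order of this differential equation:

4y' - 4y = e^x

The order is 1 (highest derivative is of order 1).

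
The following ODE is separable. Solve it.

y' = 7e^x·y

Separating variables and integrating:
ln|y| = 7e^x + C

General solution: y = Ce^(7e^x)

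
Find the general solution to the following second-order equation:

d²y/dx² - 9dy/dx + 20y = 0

Characteristic equation: r² - 9r + 20 = 0
Roots: r = 5, 4 (distinct real)
General solution: y = C₁e^(5x) + C₂e^(4x)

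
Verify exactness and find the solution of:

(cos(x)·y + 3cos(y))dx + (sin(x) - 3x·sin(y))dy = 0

Verify exactness: ∂M/∂y = ∂N/∂x ✓
Find F(x,y) such that ∂F/∂x = M, ∂F/∂y = N
Solution: sin(x)·y + 3x·cos(y) = C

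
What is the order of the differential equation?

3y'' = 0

The order is 2 (highest derivative is of order 2).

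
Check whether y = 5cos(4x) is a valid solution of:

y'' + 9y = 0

Verification:
y'' = -80cos(4x)
y'' + 9y ≠ 0 (frequency mismatch: got 16 instead of 9)

No, it is not a solution.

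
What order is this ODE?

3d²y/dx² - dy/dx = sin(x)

The order is 2 (highest derivative is of order 2).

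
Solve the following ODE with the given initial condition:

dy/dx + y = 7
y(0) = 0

General solution: y = 7 + Ce^(-x)
Applying y(0) = 0: C = 0 - 7 = -7
Particular solution: y = 7 - 7e^(-x)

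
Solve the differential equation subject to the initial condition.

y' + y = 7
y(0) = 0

General solution: y = 7 + Ce^(-x)
Applying y(0) = 0: C = 0 - 7 = -7
Particular solution: y = 7 - 7e^(-x)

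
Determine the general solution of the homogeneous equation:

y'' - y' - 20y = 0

Characteristic equation: r² - r - 20 = 0
Roots: r = 5, -4 (distinct real)
General solution: y = C₁e^(5x) + C₂e^(-4x)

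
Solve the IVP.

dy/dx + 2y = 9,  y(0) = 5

General solution: y = 9/2 + Ce^(-2x)
Applying y(0) = 5: C = 5 - 9/2 = 1/2
Particular solution: y = 9/2 + (1/2)e^(-2x)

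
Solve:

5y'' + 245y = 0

Characteristic equation: 5r² + 245 = 0
Divide by 5: r² + 49 = 0
Roots: r = ±7i (complex conjugates)
General solution: y = C₁cos(7x) + C₂sin(7x)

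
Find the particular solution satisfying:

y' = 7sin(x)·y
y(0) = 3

General solution: y = Ce^(-7cos(x))
Applying IC y(0) = 3:
Particular solution: y = 3e^(7(1-cos(x)))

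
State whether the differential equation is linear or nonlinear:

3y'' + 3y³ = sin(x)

Nonlinear (y³ term)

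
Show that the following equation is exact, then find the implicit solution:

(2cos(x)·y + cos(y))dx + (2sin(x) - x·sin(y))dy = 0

Verify exactness: ∂M/∂y = ∂N/∂x ✓
Find F(x,y) such that ∂F/∂x = M, ∂F/∂y = N
Solution: 2sin(x)·y + x·cos(y) = C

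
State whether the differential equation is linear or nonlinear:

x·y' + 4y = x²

Linear (y and its derivatives appear to the first power only, no products of y terms)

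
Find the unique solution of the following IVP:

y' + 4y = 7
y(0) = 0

General solution: y = 7/4 + Ce^(-4x)
Applying y(0) = 0: C = 0 - 7/4 = -7/4
Particular solution: y = 7/4 - (7/4)e^(-4x)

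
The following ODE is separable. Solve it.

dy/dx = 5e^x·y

Separating variables and integrating:
ln|y| = 5e^x + C

General solution: y = Ce^(5e^x)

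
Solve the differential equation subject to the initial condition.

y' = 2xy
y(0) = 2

General solution: y = Ce^(x²)
Applying IC y(0) = 2:
Particular solution: y = 2e^(x²)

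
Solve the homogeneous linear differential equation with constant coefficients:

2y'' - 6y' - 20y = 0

Characteristic equation: 2r² - 6r - 20 = 0
Divide by 2: r² - 3r - 10 = 0
Roots: r = 5, -2 (distinct real)
General solution: y = C₁e^(5x) + C₂e^(-2x)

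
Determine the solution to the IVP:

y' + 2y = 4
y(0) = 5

General solution: y = 2 + Ce^(-2x)
Applying y(0) = 5: C = 5 - 2 = 3
Particular solution: y = 2 + 3e^(-2x)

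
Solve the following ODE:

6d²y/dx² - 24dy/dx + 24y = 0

Characteristic equation: 6r² - 24r + 24 = 0
Divide by 6: r² - 4r + 4 = 0
Factored: (r - 2)² = 0
Repeated root: r = 2
General solution: y = (C₁ + C₂x)e^(2x)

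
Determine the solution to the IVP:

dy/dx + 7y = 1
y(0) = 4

General solution: y = 1/7 + Ce^(-7x)
Applying y(0) = 4: C = 4 - 1/7 = 27/7
Particular solution: y = 1/7 + (27/7)e^(-7x)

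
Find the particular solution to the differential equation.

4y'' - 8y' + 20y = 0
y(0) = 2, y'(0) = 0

General solution: y = e^x(C₁cos(2x) + C₂sin(2x))
Complex roots r = 1 ± 2i
Applying ICs: C₁ = 2, C₂ = -1
Particular solution: y = e^x(2cos(2x) - sin(2x))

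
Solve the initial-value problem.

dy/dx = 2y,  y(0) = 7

General solution: y = Ce^(2x)
Applying IC y(0) = 7:
Particular solution: y = 7e^(2x)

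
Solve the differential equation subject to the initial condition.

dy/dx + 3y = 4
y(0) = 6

General solution: y = 4/3 + Ce^(-3x)
Applying y(0) = 6: C = 6 - 4/3 = 14/3
Particular solution: y = 4/3 + (14/3)e^(-3x)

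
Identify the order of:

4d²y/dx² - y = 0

The order is 2 (highest derivative is of order 2).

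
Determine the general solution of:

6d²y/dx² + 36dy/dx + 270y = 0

Characteristic equation: 6r² + 36r + 270 = 0
Divide by 6: r² + 6r + 45 = 0
Roots: r = -3 ± 6i (complex conjugates)
General solution: y = e^(-3x)(C₁cos(6x) + C₂sin(6x))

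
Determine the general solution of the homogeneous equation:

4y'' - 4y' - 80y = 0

Characteristic equation: 4r² - 4r - 80 = 0
Divide by 4: r² - r - 20 = 0
Roots: r = 5, -4 (distinct real)
General solution: y = C₁e^(5x) + C₂e^(-4x)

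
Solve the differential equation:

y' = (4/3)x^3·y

Separating variables and integrating:
ln|y| = x^4/3 + C

General solution: y = Ce^(x^4/3)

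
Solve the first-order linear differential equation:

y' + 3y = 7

Using integrating factor method:

General solution: y = 7/3 + Ce^(-3x)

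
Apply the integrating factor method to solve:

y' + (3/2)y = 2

Using integrating factor method:

General solution: y = 4/3 + Ce^(-3x/2)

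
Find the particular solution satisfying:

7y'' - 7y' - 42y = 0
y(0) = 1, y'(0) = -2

General solution: y = C₁e^(3x) + C₂e^(-2x)
Applying ICs: C₁ = 0, C₂ = 1
Particular solution: y = e^(-2x)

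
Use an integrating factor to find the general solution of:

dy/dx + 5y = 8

Using integrating factor method:

General solution: y = 8/5 + Ce^(-5x)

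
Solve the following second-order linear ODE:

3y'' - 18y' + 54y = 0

Characteristic equation: 3r² - 18r + 54 = 0
Divide by 3: r² - 6r + 18 = 0
Roots: r = 3 ± 3i (complex conjugates)
General solution: y = e^(3x)(C₁cos(3x) + C₂sin(3x))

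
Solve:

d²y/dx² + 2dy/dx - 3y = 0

Characteristic equation: r² + 2r - 3 = 0
Roots: r = 1, -3 (distinct real)
General solution: y = C₁e^x + C₂e^(-3x)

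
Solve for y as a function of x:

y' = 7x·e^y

Separating variables and integrating:
-e^(-y) = 7x²/2 + C

General solution: y = -ln(C - 7x²/2)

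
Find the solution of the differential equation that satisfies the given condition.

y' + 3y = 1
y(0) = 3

General solution: y = 1/3 + Ce^(-3x)
Applying y(0) = 3: C = 3 - 1/3 = 8/3
Particular solution: y = 1/3 + (8/3)e^(-3x)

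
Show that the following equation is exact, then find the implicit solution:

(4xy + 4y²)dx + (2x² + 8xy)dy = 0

Verify exactness: ∂M/∂y = ∂N/∂x ✓
Find F(x,y) such that ∂F/∂x = M, ∂F/∂y = N
Solution: 2x²y + 4xy² = C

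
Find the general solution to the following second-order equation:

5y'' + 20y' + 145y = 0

Characteristic equation: 5r² + 20r + 145 = 0
Divide by 5: r² + 4r + 29 = 0
Roots: r = -2 ± 5i (complex conjugates)
General solution: y = e^(-2x)(C₁cos(5x) + C₂sin(5x))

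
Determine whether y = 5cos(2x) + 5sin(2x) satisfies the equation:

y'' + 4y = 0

Verification:
y'' = -20cos(2x) - 20sin(2x)
y'' + 4y = 0 ✓

Yes, it is a solution.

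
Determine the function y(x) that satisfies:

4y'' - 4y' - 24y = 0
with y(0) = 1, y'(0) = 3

General solution: y = C₁e^(3x) + C₂e^(-2x)
Applying ICs: C₁ = 1, C₂ = 0
Particular solution: y = e^(3x)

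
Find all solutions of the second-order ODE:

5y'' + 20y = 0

Characteristic equation: 5r² + 20 = 0
Divide by 5: r² + 4 = 0
Roots: r = ±2i (complex conjugates)
General solution: y = C₁cos(2x) + C₂sin(2x)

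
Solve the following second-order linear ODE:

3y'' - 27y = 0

Characteristic equation: 3r² - 27 = 0
Divide by 3: r² - 9 = 0
Roots: r = 3, -3 (distinct real)
General solution: y = C₁e^(3x) + C₂e^(-3x)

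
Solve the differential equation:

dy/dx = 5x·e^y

Separating variables and integrating:
-e^(-y) = 5x²/2 + C

General solution: y = -ln(C - 5x²/2)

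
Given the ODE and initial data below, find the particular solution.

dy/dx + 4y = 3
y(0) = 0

General solution: y = 3/4 + Ce^(-4x)
Applying y(0) = 0: C = 0 - 3/4 = -3/4
Particular solution: y = 3/4 - (3/4)e^(-4x)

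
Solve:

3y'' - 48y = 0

Characteristic equation: 3r² - 48 = 0
Divide by 3: r² - 16 = 0
Roots: r = 4, -4 (distinct real)
General solution: y = C₁e^(4x) + C₂e^(-4x)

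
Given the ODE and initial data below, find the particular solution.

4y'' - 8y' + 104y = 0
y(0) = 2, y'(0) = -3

General solution: y = e^x(C₁cos(5x) + C₂sin(5x))
Complex roots r = 1 ± 5i
Applying ICs: C₁ = 2, C₂ = -1
Particular solution: y = e^x(2cos(5x) - sin(5x))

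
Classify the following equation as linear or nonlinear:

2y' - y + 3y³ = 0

Nonlinear (y³ term)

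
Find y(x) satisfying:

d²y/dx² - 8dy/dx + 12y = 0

Characteristic equation: r² - 8r + 12 = 0
Roots: r = 6, 2 (distinct real)
General solution: y = C₁e^(6x) + C₂e^(2x)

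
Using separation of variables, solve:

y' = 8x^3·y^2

Separating variables and integrating:
-1/y = 2x^4 + C

General solution: y^-1 = -2x^4 + C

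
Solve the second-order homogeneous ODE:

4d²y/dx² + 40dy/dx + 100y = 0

Characteristic equation: 4r² + 40r + 100 = 0
Divide by 4: r² + 10r + 25 = 0
Factored: (r + 5)² = 0
Repeated root: r = -5
General solution: y = (C₁ + C₂x)e^(-5x)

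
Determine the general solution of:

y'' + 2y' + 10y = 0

Characteristic equation: r² + 2r + 10 = 0
Roots: r = -1 ± 3i (complex conjugates)
General solution: y = e^(-x)(C₁cos(3x) + C₂sin(3x))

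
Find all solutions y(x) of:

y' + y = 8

Using integrating factor method:

General solution: y = 8 + Ce^(-x)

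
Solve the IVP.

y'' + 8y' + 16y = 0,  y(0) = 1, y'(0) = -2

General solution: y = (C₁ + C₂x)e^(-4x)
Repeated root r = -4
Applying ICs: C₁ = 1, C₂ = 2
Particular solution: y = (1 + 2x)e^(-4x)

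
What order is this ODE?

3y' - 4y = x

The order is 1 (highest derivative is of order 1).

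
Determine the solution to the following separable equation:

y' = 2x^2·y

Separating variables and integrating:
ln|y| = 2x^3/3 + C

General solution: y = Ce^(2x^3/3)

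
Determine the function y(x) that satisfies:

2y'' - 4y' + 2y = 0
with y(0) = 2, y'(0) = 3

General solution: y = (C₁ + C₂x)e^x
Repeated root r = 1
Applying ICs: C₁ = 2, C₂ = 1
Particular solution: y = (2 + x)e^x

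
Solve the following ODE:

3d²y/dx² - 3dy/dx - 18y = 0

Characteristic equation: 3r² - 3r - 18 = 0
Divide by 3: r² - r - 6 = 0
Roots: r = 3, -2 (distinct real)
General solution: y = C₁e^(3x) + C₂e^(-2x)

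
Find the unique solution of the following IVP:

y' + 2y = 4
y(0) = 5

General solution: y = 2 + Ce^(-2x)
Applying y(0) = 5: C = 5 - 2 = 3
Particular solution: y = 2 + 3e^(-2x)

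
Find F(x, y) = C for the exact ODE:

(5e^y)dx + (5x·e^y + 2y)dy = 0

Verify exactness: ∂M/∂y = ∂N/∂x ✓
Find F(x,y) such that ∂F/∂x = M, ∂F/∂y = N
Solution: 5x·e^y + y² = C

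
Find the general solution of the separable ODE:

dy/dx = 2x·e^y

Separating variables and integrating:
-e^(-y) = x² + C

General solution: y = -ln(C - x²)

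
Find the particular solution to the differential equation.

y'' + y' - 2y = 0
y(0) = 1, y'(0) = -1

General solution: y = C₁e^x + C₂e^(-2x)
Applying ICs: C₁ = 1/3, C₂ = 2/3
Particular solution: y = (1/3)e^x + (2/3)e^(-2x)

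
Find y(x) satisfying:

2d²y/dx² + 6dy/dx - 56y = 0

Characteristic equation: 2r² + 6r - 56 = 0
Divide by 2: r² + 3r - 28 = 0
Roots: r = 4, -7 (distinct real)
General solution: y = C₁e^(4x) + C₂e^(-7x)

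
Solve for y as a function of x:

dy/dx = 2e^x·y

Separating variables and integrating:
ln|y| = 2e^x + C

General solution: y = Ce^(2e^x)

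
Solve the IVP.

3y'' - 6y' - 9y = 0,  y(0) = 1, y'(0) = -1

General solution: y = C₁e^(3x) + C₂e^(-x)
Applying ICs: C₁ = 0, C₂ = 1
Particular solution: y = e^(-x)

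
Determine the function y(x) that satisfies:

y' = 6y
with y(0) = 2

General solution: y = Ce^(6x)
Applying IC y(0) = 2:
Particular solution: y = 2e^(6x)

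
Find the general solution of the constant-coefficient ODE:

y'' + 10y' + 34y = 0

Characteristic equation: r² + 10r + 34 = 0
Roots: r = -5 ± 3i (complex conjugates)
General solution: y = e^(-5x)(C₁cos(3x) + C₂sin(3x))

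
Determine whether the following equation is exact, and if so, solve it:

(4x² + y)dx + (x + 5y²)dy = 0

Verify exactness: ∂M/∂y = ∂N/∂x ✓
Find F(x,y) such that ∂F/∂x = M, ∂F/∂y = N
Solution: 4x³/3 + xy + 5y³/3 = C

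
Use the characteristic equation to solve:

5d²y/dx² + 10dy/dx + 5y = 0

Characteristic equation: 5r² + 10r + 5 = 0
Divide by 5: r² + 2r + 1 = 0
Factored: (r + 1)² = 0
Repeated root: r = -1
General solution: y = (C₁ + C₂x)e^(-x)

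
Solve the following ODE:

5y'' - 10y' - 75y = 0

Characteristic equation: 5r² - 10r - 75 = 0
Divide by 5: r² - 2r - 15 = 0
Roots: r = 5, -3 (distinct real)
General solution: y = C₁e^(5x) + C₂e^(-3x)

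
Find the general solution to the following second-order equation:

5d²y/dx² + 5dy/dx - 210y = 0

Characteristic equation: 5r² + 5r - 210 = 0
Divide by 5: r² + r - 42 = 0
Roots: r = 6, -7 (distinct real)
General solution: y = C₁e^(6x) + C₂e^(-7x)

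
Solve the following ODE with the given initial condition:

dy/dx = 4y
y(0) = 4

General solution: y = Ce^(4x)
Applying IC y(0) = 4:
Particular solution: y = 4e^(4x)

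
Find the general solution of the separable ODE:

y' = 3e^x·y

Separating variables and integrating:
ln|y| = 3e^x + C

General solution: y = Ce^(3e^x)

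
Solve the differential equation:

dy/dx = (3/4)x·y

Separating variables and integrating:
ln|y| = 3x^2/8 + C

General solution: y = Ce^(3x^2/8)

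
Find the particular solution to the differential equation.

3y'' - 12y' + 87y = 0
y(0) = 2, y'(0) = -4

General solution: y = e^(2x)(C₁cos(5x) + C₂sin(5x))
Complex roots r = 2 ± 5i
Applying ICs: C₁ = 2, C₂ = -8/5
Particular solution: y = e^(2x)(2cos(5x) - (8/5)sin(5x))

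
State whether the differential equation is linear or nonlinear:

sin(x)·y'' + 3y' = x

Linear (y and its derivatives appear to the first power only, no products of y terms)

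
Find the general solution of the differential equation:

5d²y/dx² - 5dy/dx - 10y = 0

Characteristic equation: 5r² - 5r - 10 = 0
Divide by 5: r² - r - 2 = 0
Roots: r = 2, -1 (distinct real)
General solution: y = C₁e^(2x) + C₂e^(-x)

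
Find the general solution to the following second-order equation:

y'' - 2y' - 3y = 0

Characteristic equation: r² - 2r - 3 = 0
Roots: r = 3, -1 (distinct real)
General solution: y = C₁e^(3x) + C₂e^(-x)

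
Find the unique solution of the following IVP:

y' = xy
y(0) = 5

General solution: y = Ce^(x²/2)
Applying IC y(0) = 5:
Particular solution: y = 5e^(x²/2)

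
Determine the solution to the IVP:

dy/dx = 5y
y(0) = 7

General solution: y = Ce^(5x)
Applying IC y(0) = 7:
Particular solution: y = 7e^(5x)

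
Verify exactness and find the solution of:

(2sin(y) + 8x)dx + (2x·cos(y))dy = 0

Verify exactness: ∂M/∂y = ∂N/∂x ✓
Find F(x,y) such that ∂F/∂x = M, ∂F/∂y = N
Solution: 2x·sin(y) + 4x² = C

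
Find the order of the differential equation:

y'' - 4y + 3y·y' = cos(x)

The order is 2 (highest derivative is of order 2).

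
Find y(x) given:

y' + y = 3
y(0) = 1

General solution: y = 3 + Ce^(-x)
Applying y(0) = 1: C = 1 - 3 = -2
Particular solution: y = 3 - 2e^(-x)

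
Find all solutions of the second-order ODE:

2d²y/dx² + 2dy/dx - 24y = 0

Characteristic equation: 2r² + 2r - 24 = 0
Divide by 2: r² + r - 12 = 0
Roots: r = 3, -4 (distinct real)
General solution: y = C₁e^(3x) + C₂e^(-4x)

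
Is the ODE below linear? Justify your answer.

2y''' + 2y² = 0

No. Nonlinear (y² term)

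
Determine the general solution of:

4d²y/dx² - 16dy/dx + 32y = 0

Characteristic equation: 4r² - 16r + 32 = 0
Divide by 4: r² - 4r + 8 = 0
Roots: r = 2 ± 2i (complex conjugates)
General solution: y = e^(2x)(C₁cos(2x) + C₂sin(2x))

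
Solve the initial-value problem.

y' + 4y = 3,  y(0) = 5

General solution: y = 3/4 + Ce^(-4x)
Applying y(0) = 5: C = 5 - 3/4 = 17/4
Particular solution: y = 3/4 + (17/4)e^(-4x)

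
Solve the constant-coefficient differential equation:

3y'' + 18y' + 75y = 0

Characteristic equation: 3r² + 18r + 75 = 0
Divide by 3: r² + 6r + 25 = 0
Roots: r = -3 ± 4i (complex conjugates)
General solution: y = e^(-3x)(C₁cos(4x) + C₂sin(4x))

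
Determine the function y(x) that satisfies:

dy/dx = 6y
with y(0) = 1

General solution: y = Ce^(6x)
Applying IC y(0) = 1:
Particular solution: y = e^(6x)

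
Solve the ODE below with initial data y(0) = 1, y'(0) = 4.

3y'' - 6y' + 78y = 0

General solution: y = e^x(C₁cos(5x) + C₂sin(5x))
Complex roots r = 1 ± 5i
Applying ICs: C₁ = 1, C₂ = 3/5
Particular solution: y = e^x(cos(5x) + (3/5)sin(5x))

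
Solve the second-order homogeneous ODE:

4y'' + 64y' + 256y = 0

Characteristic equation: 4r² + 64r + 256 = 0
Divide by 4: r² + 16r + 64 = 0
Factored: (r + 8)² = 0
Repeated root: r = -8
General solution: y = (C₁ + C₂x)e^(-8x)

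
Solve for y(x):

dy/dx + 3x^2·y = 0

Using integrating factor method:

General solution: y = Ce^(-x^3)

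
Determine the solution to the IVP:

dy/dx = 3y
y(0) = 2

General solution: y = Ce^(3x)
Applying IC y(0) = 2:
Particular solution: y = 2e^(3x)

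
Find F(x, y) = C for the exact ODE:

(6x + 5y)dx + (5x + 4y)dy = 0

Verify exactness: ∂M/∂y = ∂N/∂x ✓
Find F(x,y) such that ∂F/∂x = M, ∂F/∂y = N
Solution: 3x² + 5xy + 2y² = C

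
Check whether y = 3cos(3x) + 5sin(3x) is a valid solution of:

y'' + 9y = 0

Verification:
y'' = -27cos(3x) - 45sin(3x)
y'' + 9y = 0 ✓

Yes, it is a solution.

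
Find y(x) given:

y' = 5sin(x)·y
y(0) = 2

General solution: y = Ce^(-5cos(x))
Applying IC y(0) = 2:
Particular solution: y = 2e^(5(1-cos(x)))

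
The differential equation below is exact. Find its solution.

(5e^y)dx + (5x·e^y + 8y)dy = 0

Verify exactness: ∂M/∂y = ∂N/∂x ✓
Find F(x,y) such that ∂F/∂x = M, ∂F/∂y = N
Solution: 5x·e^y + 4y² = C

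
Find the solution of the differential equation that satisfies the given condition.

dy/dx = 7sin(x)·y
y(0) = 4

General solution: y = Ce^(-7cos(x))
Applying IC y(0) = 4:
Particular solution: y = 4e^(7(1-cos(x)))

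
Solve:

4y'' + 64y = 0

Characteristic equation: 4r² + 64 = 0
Divide by 4: r² + 16 = 0
Roots: r = ±4i (complex conjugates)
General solution: y = C₁cos(4x) + C₂sin(4x)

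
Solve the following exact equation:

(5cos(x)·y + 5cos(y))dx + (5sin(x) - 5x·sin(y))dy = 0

Verify exactness: ∂M/∂y = ∂N/∂x ✓
Find F(x,y) such that ∂F/∂x = M, ∂F/∂y = N
Solution: 5sin(x)·y + 5x·cos(y) = C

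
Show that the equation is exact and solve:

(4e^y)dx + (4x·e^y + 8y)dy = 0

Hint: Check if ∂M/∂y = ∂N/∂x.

Verify exactness: ∂M/∂y = ∂N/∂x ✓
Find F(x,y) such that ∂F/∂x = M, ∂F/∂y = N
Solution: 4x·e^y + 4y² = C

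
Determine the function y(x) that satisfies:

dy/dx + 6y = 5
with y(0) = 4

General solution: y = 5/6 + Ce^(-6x)
Applying y(0) = 4: C = 4 - 5/6 = 19/6
Particular solution: y = 5/6 + (19/6)e^(-6x)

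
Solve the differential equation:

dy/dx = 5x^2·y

Separating variables and integrating:
ln|y| = 5x^3/3 + C

General solution: y = Ce^(5x^3/3)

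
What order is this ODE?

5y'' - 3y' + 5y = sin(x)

The order is 2 (highest derivative is of order 2).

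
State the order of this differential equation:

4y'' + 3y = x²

The order is 2 (highest derivative is of order 2).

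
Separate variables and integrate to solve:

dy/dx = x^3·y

Separating variables and integrating:
ln|y| = x^4/4 + C

General solution: y = Ce^(x^4/4)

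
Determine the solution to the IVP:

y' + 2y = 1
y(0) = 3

General solution: y = 1/2 + Ce^(-2x)
Applying y(0) = 3: C = 3 - 1/2 = 5/2
Particular solution: y = 1/2 + (5/2)e^(-2x)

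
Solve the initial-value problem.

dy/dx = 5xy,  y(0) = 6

General solution: y = Ce^(5x²/2)
Applying IC y(0) = 6:
Particular solution: y = 6e^(5x²/2)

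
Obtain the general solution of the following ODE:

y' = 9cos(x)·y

Separating variables and integrating:
ln|y| = 9sin(x) + C

General solution: y = Ce^(9sin(x))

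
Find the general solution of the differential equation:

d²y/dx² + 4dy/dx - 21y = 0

Characteristic equation: r² + 4r - 21 = 0
Roots: r = 3, -7 (distinct real)
General solution: y = C₁e^(3x) + C₂e^(-7x)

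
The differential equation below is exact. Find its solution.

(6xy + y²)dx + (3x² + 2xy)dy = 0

Verify exactness: ∂M/∂y = ∂N/∂x ✓
Find F(x,y) such that ∂F/∂x = M, ∂F/∂y = N
Solution: 3x²y + xy² = C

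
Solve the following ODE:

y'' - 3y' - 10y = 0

Characteristic equation: r² - 3r - 10 = 0
Roots: r = 5, -2 (distinct real)
General solution: y = C₁e^(5x) + C₂e^(-2x)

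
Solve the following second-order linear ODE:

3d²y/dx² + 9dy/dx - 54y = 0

Characteristic equation: 3r² + 9r - 54 = 0
Divide by 3: r² + 3r - 18 = 0
Roots: r = 3, -6 (distinct real)
General solution: y = C₁e^(3x) + C₂e^(-6x)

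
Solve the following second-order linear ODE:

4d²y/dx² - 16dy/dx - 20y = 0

Characteristic equation: 4r² - 16r - 20 = 0
Divide by 4: r² - 4r - 5 = 0
Roots: r = 5, -1 (distinct real)
General solution: y = C₁e^(5x) + C₂e^(-x)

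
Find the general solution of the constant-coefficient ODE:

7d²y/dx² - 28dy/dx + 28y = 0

Characteristic equation: 7r² - 28r + 28 = 0
Divide by 7: r² - 4r + 4 = 0
Factored: (r - 2)² = 0
Repeated root: r = 2
General solution: y = (C₁ + C₂x)e^(2x)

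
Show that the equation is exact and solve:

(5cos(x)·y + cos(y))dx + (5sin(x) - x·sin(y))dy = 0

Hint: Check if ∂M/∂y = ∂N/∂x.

Verify exactness: ∂M/∂y = ∂N/∂x ✓
Find F(x,y) such that ∂F/∂x = M, ∂F/∂y = N
Solution: 5sin(x)·y + x·cos(y) = C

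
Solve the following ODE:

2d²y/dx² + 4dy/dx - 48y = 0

Characteristic equation: 2r² + 4r - 48 = 0
Divide by 2: r² + 2r - 24 = 0
Roots: r = 4, -6 (distinct real)
General solution: y = C₁e^(4x) + C₂e^(-6x)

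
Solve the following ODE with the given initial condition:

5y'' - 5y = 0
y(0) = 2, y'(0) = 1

General solution: y = C₁e^x + C₂e^(-x)
Applying ICs: C₁ = 3/2, C₂ = 1/2
Particular solution: y = (3/2)e^x + (1/2)e^(-x)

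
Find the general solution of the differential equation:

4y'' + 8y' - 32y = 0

Characteristic equation: 4r² + 8r - 32 = 0
Divide by 4: r² + 2r - 8 = 0
Roots: r = 2, -4 (distinct real)
General solution: y = C₁e^(2x) + C₂e^(-4x)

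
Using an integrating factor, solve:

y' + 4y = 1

Using integrating factor method:

General solution: y = 1/4 + Ce^(-4x)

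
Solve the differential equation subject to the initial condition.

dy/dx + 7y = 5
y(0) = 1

General solution: y = 5/7 + Ce^(-7x)
Applying y(0) = 1: C = 1 - 5/7 = 2/7
Particular solution: y = 5/7 + (2/7)e^(-7x)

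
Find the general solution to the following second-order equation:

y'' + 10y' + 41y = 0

Characteristic equation: r² + 10r + 41 = 0
Roots: r = -5 ± 4i (complex conjugates)
General solution: y = e^(-5x)(C₁cos(4x) + C₂sin(4x))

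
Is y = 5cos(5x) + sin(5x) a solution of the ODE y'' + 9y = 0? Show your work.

Verification:
y'' = -125cos(5x) - 25sin(5x)
y'' + 9y ≠ 0 (frequency mismatch: got 25 instead of 9)

No, it is not a solution.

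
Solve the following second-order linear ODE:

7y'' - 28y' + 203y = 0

Characteristic equation: 7r² - 28r + 203 = 0
Divide by 7: r² - 4r + 29 = 0
Roots: r = 2 ± 5i (complex conjugates)
General solution: y = e^(2x)(C₁cos(5x) + C₂sin(5x))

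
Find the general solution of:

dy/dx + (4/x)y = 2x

Using integrating factor method:

General solution: y = (1/3)x^2 + Cx^(-4)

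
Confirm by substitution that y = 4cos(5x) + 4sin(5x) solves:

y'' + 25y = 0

Verification:
y'' = -100cos(5x) - 100sin(5x)
y'' + 25y = 0 ✓

Yes, it is a solution.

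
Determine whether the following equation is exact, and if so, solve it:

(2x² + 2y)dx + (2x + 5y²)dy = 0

Verify exactness: ∂M/∂y = ∂N/∂x ✓
Find F(x,y) such that ∂F/∂x = M, ∂F/∂y = N
Solution: 2x³/3 + 2xy + 5y³/3 = C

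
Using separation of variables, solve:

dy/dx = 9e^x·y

Separating variables and integrating:
ln|y| = 9e^x + C

General solution: y = Ce^(9e^x)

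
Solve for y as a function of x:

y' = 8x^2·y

Separating variables and integrating:
ln|y| = 8x^3/3 + C

General solution: y = Ce^(8x^3/3)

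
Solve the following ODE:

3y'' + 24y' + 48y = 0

Characteristic equation: 3r² + 24r + 48 = 0
Divide by 3: r² + 8r + 16 = 0
Factored: (r + 4)² = 0
Repeated root: r = -4
General solution: y = (C₁ + C₂x)e^(-4x)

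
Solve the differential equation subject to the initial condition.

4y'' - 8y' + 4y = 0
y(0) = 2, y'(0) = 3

General solution: y = (C₁ + C₂x)e^x
Repeated root r = 1
Applying ICs: C₁ = 2, C₂ = 1
Particular solution: y = (2 + x)e^x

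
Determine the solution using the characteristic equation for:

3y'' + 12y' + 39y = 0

Characteristic equation: 3r² + 12r + 39 = 0
Divide by 3: r² + 4r + 13 = 0
Roots: r = -2 ± 3i (complex conjugates)
General solution: y = e^(-2x)(C₁cos(3x) + C₂sin(3x))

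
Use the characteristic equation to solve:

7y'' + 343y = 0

Characteristic equation: 7r² + 343 = 0
Divide by 7: r² + 49 = 0
Roots: r = ±7i (complex conjugates)
General solution: y = C₁cos(7x) + C₂sin(7x)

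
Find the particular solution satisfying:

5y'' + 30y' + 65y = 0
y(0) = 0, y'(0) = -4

General solution: y = e^(-3x)(C₁cos(2x) + C₂sin(2x))
Complex roots r = -3 ± 2i
Applying ICs: C₁ = 0, C₂ = -2
Particular solution: y = e^(-3x)(-2sin(2x))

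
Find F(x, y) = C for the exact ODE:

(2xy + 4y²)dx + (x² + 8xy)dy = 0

Verify exactness: ∂M/∂y = ∂N/∂x ✓
Find F(x,y) such that ∂F/∂x = M, ∂F/∂y = N
Solution: x²y + 4xy² = C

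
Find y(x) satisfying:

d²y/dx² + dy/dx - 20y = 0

Characteristic equation: r² + r - 20 = 0
Roots: r = 4, -5 (distinct real)
General solution: y = C₁e^(4x) + C₂e^(-5x)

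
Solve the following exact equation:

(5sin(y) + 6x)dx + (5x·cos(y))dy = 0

Verify exactness: ∂M/∂y = ∂N/∂x ✓
Find F(x,y) such that ∂F/∂x = M, ∂F/∂y = N
Solution: 5x·sin(y) + 3x² = C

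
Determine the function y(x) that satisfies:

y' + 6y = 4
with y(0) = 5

General solution: y = 2/3 + Ce^(-6x)
Applying y(0) = 5: C = 5 - 2/3 = 13/3
Particular solution: y = 2/3 + (13/3)e^(-6x)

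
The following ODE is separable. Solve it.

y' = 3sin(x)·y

Separating variables and integrating:
ln|y| = -3cos(x) + C

General solution: y = Ce^(-3cos(x))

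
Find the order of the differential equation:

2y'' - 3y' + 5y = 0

The order is 2 (highest derivative is of order 2).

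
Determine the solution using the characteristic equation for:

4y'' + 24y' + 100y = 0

Characteristic equation: 4r² + 24r + 100 = 0
Divide by 4: r² + 6r + 25 = 0
Roots: r = -3 ± 4i (complex conjugates)
General solution: y = e^(-3x)(C₁cos(4x) + C₂sin(4x))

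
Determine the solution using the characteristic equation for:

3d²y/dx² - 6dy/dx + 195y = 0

Characteristic equation: 3r² - 6r + 195 = 0
Divide by 3: r² - 2r + 65 = 0
Roots: r = 1 ± 8i (complex conjugates)
General solution: y = e^x(C₁cos(8x) + C₂sin(8x))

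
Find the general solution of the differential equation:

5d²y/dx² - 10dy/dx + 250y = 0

Characteristic equation: 5r² - 10r + 250 = 0
Divide by 5: r² - 2r + 50 = 0
Roots: r = 1 ± 7i (complex conjugates)
General solution: y = e^x(C₁cos(7x) + C₂sin(7x))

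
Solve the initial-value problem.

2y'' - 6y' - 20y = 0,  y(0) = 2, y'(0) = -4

General solution: y = C₁e^(5x) + C₂e^(-2x)
Applying ICs: C₁ = 0, C₂ = 2
Particular solution: y = 2e^(-2x)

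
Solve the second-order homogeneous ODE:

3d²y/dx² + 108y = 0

Characteristic equation: 3r² + 108 = 0
Divide by 3: r² + 36 = 0
Roots: r = ±6i (complex conjugates)
General solution: y = C₁cos(6x) + C₂sin(6x)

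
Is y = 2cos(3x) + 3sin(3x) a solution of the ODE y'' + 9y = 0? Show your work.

Verification:
y'' = -18cos(3x) - 27sin(3x)
y'' + 9y = 0 ✓

Yes, it is a solution.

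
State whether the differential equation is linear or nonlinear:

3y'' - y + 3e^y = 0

Nonlinear (e^y is nonlinear in y)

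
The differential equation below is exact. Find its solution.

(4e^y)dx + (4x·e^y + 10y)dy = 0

Verify exactness: ∂M/∂y = ∂N/∂x ✓
Find F(x,y) such that ∂F/∂x = M, ∂F/∂y = N
Solution: 4x·e^y + 5y² = C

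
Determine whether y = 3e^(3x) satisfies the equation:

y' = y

Verification:
y = 3e^(3x)
y' = 9e^(3x)
But y = 3e^(3x)
y' ≠ y — the derivative does not match

No, it is not a solution.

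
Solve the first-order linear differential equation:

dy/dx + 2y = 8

Using integrating factor method:

General solution: y = 4 + Ce^(-2x)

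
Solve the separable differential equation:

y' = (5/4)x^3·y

Separating variables and integrating:
ln|y| = 5x^4/16 + C

General solution: y = Ce^(5x^4/16)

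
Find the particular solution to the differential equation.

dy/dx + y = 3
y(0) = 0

General solution: y = 3 + Ce^(-x)
Applying y(0) = 0: C = 0 - 3 = -3
Particular solution: y = 3 - 3e^(-x)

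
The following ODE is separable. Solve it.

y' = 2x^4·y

Separating variables and integrating:
ln|y| = 2x^5/5 + C

General solution: y = Ce^(2x^5/5)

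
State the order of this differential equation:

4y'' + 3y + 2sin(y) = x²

The order is 2 (highest derivative is of order 2).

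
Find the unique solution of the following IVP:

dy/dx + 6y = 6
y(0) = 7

General solution: y = 1 + Ce^(-6x)
Applying y(0) = 7: C = 7 - 1 = 6
Particular solution: y = 1 + 6e^(-6x)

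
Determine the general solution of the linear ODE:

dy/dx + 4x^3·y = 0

Using integrating factor method:

General solution: y = Ce^(-x^4)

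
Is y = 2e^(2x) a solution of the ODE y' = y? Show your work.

Verification:
y = 2e^(2x)
y' = 4e^(2x)
But y = 2e^(2x)
y' ≠ y — the derivative does not match

No, it is not a solution.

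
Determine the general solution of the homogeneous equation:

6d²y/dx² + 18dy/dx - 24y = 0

Characteristic equation: 6r² + 18r - 24 = 0
Divide by 6: r² + 3r - 4 = 0
Roots: r = 1, -4 (distinct real)
General solution: y = C₁e^x + C₂e^(-4x)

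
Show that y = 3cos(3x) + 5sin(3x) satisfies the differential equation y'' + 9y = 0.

Verification:
y'' = -27cos(3x) - 45sin(3x)
y'' + 9y = 0 ✓

Yes, it is a solution.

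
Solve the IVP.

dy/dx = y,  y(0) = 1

General solution: y = Ce^x
Applying IC y(0) = 1:
Particular solution: y = e^x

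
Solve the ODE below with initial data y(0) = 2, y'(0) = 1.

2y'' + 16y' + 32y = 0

General solution: y = (C₁ + C₂x)e^(-4x)
Repeated root r = -4
Applying ICs: C₁ = 2, C₂ = 9
Particular solution: y = (2 + 9x)e^(-4x)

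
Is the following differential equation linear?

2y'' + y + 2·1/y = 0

No. Nonlinear (1/y term)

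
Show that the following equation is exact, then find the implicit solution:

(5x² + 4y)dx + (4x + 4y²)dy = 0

Verify exactness: ∂M/∂y = ∂N/∂x ✓
Find F(x,y) such that ∂F/∂x = M, ∂F/∂y = N
Solution: 5x³/3 + 4xy + 4y³/3 = C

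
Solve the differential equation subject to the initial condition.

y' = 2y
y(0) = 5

General solution: y = Ce^(2x)
Applying IC y(0) = 5:
Particular solution: y = 5e^(2x)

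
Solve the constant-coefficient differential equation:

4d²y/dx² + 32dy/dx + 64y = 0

Characteristic equation: 4r² + 32r + 64 = 0
Divide by 4: r² + 8r + 16 = 0
Factored: (r + 4)² = 0
Repeated root: r = -4
General solution: y = (C₁ + C₂x)e^(-4x)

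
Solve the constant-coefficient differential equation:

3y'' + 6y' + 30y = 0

Characteristic equation: 3r² + 6r + 30 = 0
Divide by 3: r² + 2r + 10 = 0
Roots: r = -1 ± 3i (complex conjugates)
General solution: y = e^(-x)(C₁cos(3x) + C₂sin(3x))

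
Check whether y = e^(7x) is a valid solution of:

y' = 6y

Verification:
y = e^(7x)
y' = 7e^(7x)
But 6y = 6e^(7x)
y' ≠ 6y — the derivative does not match

No, it is not a solution.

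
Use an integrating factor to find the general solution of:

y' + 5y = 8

Using integrating factor method:

General solution: y = 8/5 + Ce^(-5x)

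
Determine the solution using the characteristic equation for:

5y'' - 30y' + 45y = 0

Characteristic equation: 5r² - 30r + 45 = 0
Divide by 5: r² - 6r + 9 = 0
Factored: (r - 3)² = 0
Repeated root: r = 3
General solution: y = (C₁ + C₂x)e^(3x)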